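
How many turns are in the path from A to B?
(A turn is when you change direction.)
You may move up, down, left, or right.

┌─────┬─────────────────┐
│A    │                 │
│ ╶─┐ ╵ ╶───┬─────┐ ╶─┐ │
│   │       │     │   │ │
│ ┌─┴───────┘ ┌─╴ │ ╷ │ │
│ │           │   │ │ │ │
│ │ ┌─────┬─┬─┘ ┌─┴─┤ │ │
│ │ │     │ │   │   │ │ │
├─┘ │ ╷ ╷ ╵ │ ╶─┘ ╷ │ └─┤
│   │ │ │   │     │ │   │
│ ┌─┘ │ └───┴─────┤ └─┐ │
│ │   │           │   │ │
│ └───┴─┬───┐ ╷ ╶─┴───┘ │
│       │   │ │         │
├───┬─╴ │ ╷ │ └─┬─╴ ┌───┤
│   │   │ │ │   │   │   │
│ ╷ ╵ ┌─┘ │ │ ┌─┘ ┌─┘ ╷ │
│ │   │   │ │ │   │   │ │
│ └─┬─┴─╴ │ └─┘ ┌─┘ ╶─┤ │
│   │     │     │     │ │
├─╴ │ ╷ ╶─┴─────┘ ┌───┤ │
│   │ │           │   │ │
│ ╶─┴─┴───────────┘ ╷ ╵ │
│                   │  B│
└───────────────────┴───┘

Directions: right, right, down, right, up, right, right, right, right, right, right, down, right, down, down, down, right, down, down, left, left, down, left, down, left, down, left, left, up, up, up, left, down, down, down, left, down, right, right, right, right, right, up, right, up, right, up, right, down, down, down, down
Number of turns: 29

Solution:

┌─────┬─────────────────┐
│A → ↓│↱ → → → → → ↓    │
│ ╶─┐ ╵ ╶───┬─────┐ ╶─┐ │
│   │↳ ↑    │     │↳ ↓│ │
│ ┌─┴───────┘ ┌─╴ │ ╷ │ │
│ │           │   │ │↓│ │
│ │ ┌─────┬─┬─┘ ┌─┴─┤ │ │
│ │ │     │ │   │   │↓│ │
├─┘ │ ╷ ╷ ╵ │ ╶─┘ ╷ │ └─┤
│   │ │ │   │     │ │↳ ↓│
│ ┌─┘ │ └───┴─────┤ └─┐ │
│ │   │           │   │↓│
│ └───┴─┬───┐ ╷ ╶─┴───┘ │
│       │↓ ↰│ │    ↓ ← ↲│
├───┬─╴ │ ╷ │ └─┬─╴ ┌───┤
│   │   │↓│↑│   │↓ ↲│↱ ↓│
│ ╷ ╵ ┌─┘ │ │ ┌─┘ ┌─┘ ╷ │
│ │   │  ↓│↑│ │↓ ↲│↱ ↑│↓│
│ └─┬─┴─╴ │ └─┘ ┌─┘ ╶─┤ │
│   │  ↓ ↲│↑ ← ↲│↱ ↑  │↓│
├─╴ │ ╷ ╶─┴─────┘ ┌───┤ │
│   │ │↳ → → → → ↑│   │↓│
│ ╶─┴─┴───────────┘ ╷ ╵ │
│                   │  B│
└───────────────────┴───┘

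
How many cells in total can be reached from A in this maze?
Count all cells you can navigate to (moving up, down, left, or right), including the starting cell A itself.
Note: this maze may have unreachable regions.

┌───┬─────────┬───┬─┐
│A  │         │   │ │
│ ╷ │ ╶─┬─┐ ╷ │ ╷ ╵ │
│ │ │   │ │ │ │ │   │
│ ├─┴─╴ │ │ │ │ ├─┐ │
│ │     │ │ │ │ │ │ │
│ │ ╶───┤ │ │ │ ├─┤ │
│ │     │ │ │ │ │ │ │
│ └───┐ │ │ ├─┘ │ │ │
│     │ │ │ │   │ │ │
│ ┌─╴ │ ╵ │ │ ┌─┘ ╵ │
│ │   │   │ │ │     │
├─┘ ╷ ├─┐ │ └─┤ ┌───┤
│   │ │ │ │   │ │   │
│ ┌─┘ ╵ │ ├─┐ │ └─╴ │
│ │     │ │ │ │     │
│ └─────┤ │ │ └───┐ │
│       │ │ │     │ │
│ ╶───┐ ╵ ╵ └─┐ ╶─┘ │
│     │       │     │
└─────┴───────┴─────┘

Using BFS/flood-fill to find all reachable cells from A:
Maze size: 10 × 10 = 100 total cells
1 cell(s) are walled off and cannot be reached from A.
Reachable cells: 99

Reachable region (· marks reachable cells):

┌───┬─────────┬───┬─┐
│A ·│· · · · ·│· ·│·│
│ ╷ │ ╶─┬─┐ ╷ │ ╷ ╵ │
│·│·│· ·│·│·│·│·│· ·│
│ ├─┴─╴ │ │ │ │ ├─┐ │
│·│· · ·│·│·│·│·│ │·│
│ │ ╶───┤ │ │ │ ├─┤ │
│·│· · ·│·│·│·│·│·│·│
│ └───┐ │ │ ├─┘ │ │ │
│· · ·│·│·│·│· ·│·│·│
│ ┌─╴ │ ╵ │ │ ┌─┘ ╵ │
│·│· ·│· ·│·│·│· · ·│
├─┘ ╷ ├─┐ │ └─┤ ┌───┤
│· ·│·│·│·│· ·│·│· ·│
│ ┌─┘ ╵ │ ├─┐ │ └─╴ │
│·│· · ·│·│·│·│· · ·│
│ └─────┤ │ │ └───┐ │
│· · · ·│·│·│· · ·│·│
│ ╶───┐ ╵ ╵ └─┐ ╶─┘ │
│· · ·│· · · ·│· · ·│
└─────┴───────┴─────┘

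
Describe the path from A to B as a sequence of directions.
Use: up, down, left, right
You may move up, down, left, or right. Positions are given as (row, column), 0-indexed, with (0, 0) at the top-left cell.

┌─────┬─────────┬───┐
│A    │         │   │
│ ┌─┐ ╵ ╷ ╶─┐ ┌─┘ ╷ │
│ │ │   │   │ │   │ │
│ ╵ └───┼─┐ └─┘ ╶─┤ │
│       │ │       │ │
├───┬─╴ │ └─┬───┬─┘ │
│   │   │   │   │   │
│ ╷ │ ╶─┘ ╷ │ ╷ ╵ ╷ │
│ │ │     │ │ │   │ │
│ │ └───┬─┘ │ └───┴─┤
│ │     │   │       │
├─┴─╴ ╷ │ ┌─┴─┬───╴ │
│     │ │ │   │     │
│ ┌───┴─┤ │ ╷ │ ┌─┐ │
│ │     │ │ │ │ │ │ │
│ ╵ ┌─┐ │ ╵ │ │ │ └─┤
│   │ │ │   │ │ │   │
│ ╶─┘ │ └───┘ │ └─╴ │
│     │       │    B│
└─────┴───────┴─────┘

Finding the path and converting it to directions:
Path through cells: (0,0) → (0,1) → (0,2) → (1,2) → (1,3) → (0,3) → (0,4) → (1,4) → (1,5) → (2,5) → (2,6) → (2,7) → (1,7) → (1,8) → (0,8) → (0,9) → (1,9) → (2,9) → (3,9) → (3,8) → (4,8) → (4,7) → (3,7) → (3,6) → (4,6) → (5,6) → (5,7) → (5,8) → (5,9) → (6,9) → (6,8) → (6,7) → (7,7) → (8,7) → (9,7) → (9,8) → (9,9)
Directions: right, right, down, right, up, right, down, right, down, right, right, up, right, up, right, down, down, down, left, down, left, up, left, down, down, right, right, right, down, left, left, down, down, down, right, right

Solution:

┌─────┬─────────┬───┐
│A → ↓│↱ ↓      │↱ ↓│
│ ┌─┐ ╵ ╷ ╶─┐ ┌─┘ ╷ │
│ │ │↳ ↑│↳ ↓│ │↱ ↑│↓│
│ ╵ └───┼─┐ └─┘ ╶─┤ │
│       │ │↳ → ↑  │↓│
├───┬─╴ │ └─┬───┬─┘ │
│   │   │   │↓ ↰│↓ ↲│
│ ╷ │ ╶─┘ ╷ │ ╷ ╵ ╷ │
│ │ │     │ │↓│↑ ↲│ │
│ │ └───┬─┘ │ └───┴─┤
│ │     │   │↳ → → ↓│
├─┴─╴ ╷ │ ┌─┴─┬───╴ │
│     │ │ │   │↓ ← ↲│
│ ┌───┴─┤ │ ╷ │ ┌─┐ │
│ │     │ │ │ │↓│ │ │
│ ╵ ┌─┐ │ ╵ │ │ │ └─┤
│   │ │ │   │ │↓│   │
│ ╶─┘ │ └───┘ │ └─╴ │
│     │       │↳ → B│
└─────┴───────┴─────┘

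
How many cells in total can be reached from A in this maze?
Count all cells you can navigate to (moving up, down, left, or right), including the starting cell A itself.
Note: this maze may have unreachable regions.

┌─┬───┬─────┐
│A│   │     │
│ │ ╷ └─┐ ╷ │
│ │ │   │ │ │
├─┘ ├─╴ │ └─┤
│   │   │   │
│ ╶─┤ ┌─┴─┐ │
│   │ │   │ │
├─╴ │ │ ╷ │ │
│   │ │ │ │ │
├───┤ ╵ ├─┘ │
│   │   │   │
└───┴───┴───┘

Using BFS/flood-fill to find all reachable cells from A:
Maze size: 6 × 6 = 36 total cells
34 cell(s) are walled off and cannot be reached from A.
Reachable cells: 2

Reachable region (· marks reachable cells):

┌─┬───┬─────┐
│A│   │     │
│ │ ╷ └─┐ ╷ │
│·│ │   │ │ │
├─┘ ├─╴ │ └─┤
│   │   │   │
│ ╶─┤ ┌─┴─┐ │
│   │ │   │ │
├─╴ │ │ ╷ │ │
│   │ │ │ │ │
├───┤ ╵ ├─┘ │
│   │   │   │
└───┴───┴───┘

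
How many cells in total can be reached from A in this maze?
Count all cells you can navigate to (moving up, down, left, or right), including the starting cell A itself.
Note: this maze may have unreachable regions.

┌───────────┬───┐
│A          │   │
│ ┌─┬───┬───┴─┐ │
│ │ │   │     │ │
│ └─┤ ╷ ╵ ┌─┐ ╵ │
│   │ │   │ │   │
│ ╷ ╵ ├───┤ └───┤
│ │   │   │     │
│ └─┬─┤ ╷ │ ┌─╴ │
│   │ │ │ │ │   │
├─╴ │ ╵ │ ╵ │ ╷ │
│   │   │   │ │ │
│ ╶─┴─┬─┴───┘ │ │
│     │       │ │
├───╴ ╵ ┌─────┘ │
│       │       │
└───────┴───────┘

Using BFS/flood-fill to find all reachable cells from A:
Maze size: 8 × 8 = 64 total cells
1 cell(s) are walled off and cannot be reached from A.
Reachable cells: 63

Reachable region (· marks reachable cells):

┌───────────┬───┐
│A · · · · ·│· ·│
│ ┌─┬───┬───┴─┐ │
│·│ │· ·│· · ·│·│
│ └─┤ ╷ ╵ ┌─┐ ╵ │
│· ·│·│· ·│·│· ·│
│ ╷ ╵ ├───┤ └───┤
│·│· ·│· ·│· · ·│
│ └─┬─┤ ╷ │ ┌─╴ │
│· ·│·│·│·│·│· ·│
├─╴ │ ╵ │ ╵ │ ╷ │
│· ·│· ·│· ·│·│·│
│ ╶─┴─┬─┴───┘ │ │
│· · ·│· · · ·│·│
├───╴ ╵ ┌─────┘ │
│· · · ·│· · · ·│
└───────┴───────┘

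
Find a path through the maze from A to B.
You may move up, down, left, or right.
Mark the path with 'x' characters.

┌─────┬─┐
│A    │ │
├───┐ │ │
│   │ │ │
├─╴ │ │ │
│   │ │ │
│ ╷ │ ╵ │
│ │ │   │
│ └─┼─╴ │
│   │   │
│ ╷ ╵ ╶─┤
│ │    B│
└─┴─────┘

Finding the shortest path through the maze:
Path length: 10 steps
Directions: right → right → down → down → down → right → down → left → down → right

Solution:

┌─────┬─┐
│A x x│ │
├───┐ │ │
│   │x│ │
├─╴ │ │ │
│   │x│ │
│ ╷ │ ╵ │
│ │ │x x│
│ └─┼─╴ │
│   │x x│
│ ╷ ╵ ╶─┤
│ │  x B│
└─┴─────┘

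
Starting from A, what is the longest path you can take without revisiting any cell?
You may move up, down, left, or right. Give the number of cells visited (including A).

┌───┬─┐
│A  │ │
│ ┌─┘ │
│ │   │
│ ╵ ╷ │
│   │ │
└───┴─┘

Finding longest simple path using DFS:
Start: (0, 0)
Longest path visits 7 cells
Path: A → down → down → right → up → right → up

Solution:

┌───┬─┐
│A  │B│
│ ┌─┘ │
│↓│↱ ↑│
│ ╵ ╷ │
│↳ ↑│ │
└───┴─┘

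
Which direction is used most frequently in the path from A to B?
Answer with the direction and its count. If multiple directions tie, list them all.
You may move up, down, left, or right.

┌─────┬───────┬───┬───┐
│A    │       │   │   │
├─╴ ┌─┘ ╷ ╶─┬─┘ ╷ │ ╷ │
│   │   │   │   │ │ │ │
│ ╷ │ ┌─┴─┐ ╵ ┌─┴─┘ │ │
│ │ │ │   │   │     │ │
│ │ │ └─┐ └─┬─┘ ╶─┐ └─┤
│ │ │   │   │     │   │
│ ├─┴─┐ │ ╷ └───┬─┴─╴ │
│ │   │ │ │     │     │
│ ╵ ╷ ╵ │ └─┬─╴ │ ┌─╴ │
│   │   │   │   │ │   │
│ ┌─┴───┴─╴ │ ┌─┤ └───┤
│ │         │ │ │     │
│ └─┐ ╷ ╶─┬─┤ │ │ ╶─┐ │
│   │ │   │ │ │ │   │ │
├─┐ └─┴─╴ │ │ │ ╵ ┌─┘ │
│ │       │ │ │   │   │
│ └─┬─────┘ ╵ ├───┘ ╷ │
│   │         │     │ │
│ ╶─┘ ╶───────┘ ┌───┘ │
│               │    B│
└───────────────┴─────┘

Directions: right, down, left, down, down, down, down, down, down, right, down, right, right, right, up, left, up, right, right, up, left, up, up, right, down, right, right, down, left, down, down, down, down, left, left, left, left, down, right, right, right, right, right, up, right, right, up, right, down, down
Counts: {'right': 18, 'down': 17, 'left': 8, 'up': 7}
Most common: right (18 times)

Solution:

┌─────┬───────┬───┬───┐
│A ↓  │       │   │   │
├─╴ ┌─┘ ╷ ╶─┬─┘ ╷ │ ╷ │
│↓ ↲│   │   │   │ │ │ │
│ ╷ │ ┌─┴─┐ ╵ ┌─┴─┘ │ │
│↓│ │ │   │   │     │ │
│ │ │ └─┐ └─┬─┘ ╶─┐ └─┤
│↓│ │   │↱ ↓│     │   │
│ ├─┴─┐ │ ╷ └───┬─┴─╴ │
│↓│   │ │↑│↳ → ↓│     │
│ ╵ ╷ ╵ │ └─┬─╴ │ ┌─╴ │
│↓  │   │↑ ↰│↓ ↲│ │   │
│ ┌─┴───┴─╴ │ ┌─┤ └───┤
│↓│    ↱ → ↑│↓│ │     │
│ └─┐ ╷ ╶─┬─┤ │ │ ╶─┐ │
│↳ ↓│ │↑ ↰│ │↓│ │   │ │
├─┐ └─┴─╴ │ │ │ ╵ ┌─┘ │
│ │↳ → → ↑│ │↓│   │↱ ↓│
│ └─┬─────┘ ╵ ├───┘ ╷ │
│   │↓ ← ← ← ↲│↱ → ↑│↓│
│ ╶─┘ ╶───────┘ ┌───┘ │
│    ↳ → → → → ↑│    B│
└───────────────┴─────┘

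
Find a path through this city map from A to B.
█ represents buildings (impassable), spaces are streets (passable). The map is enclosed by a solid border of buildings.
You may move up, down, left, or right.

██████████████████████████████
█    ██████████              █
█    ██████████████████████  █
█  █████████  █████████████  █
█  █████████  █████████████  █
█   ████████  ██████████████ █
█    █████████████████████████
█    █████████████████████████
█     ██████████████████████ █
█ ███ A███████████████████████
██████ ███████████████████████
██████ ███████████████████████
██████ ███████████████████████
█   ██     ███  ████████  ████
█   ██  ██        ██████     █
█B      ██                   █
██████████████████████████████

Finding the shortest path from A to B:
Movement: cardinal only
Path length: 11 steps
Directions: down → down → down → down → down → down → left → left → left → left → left

Solution:

██████████████████████████████
█    ██████████              █
█    ██████████████████████  █
█  █████████  █████████████  █
█  █████████  █████████████  █
█   ████████  ██████████████ █
█    █████████████████████████
█    █████████████████████████
█     ██████████████████████ █
█ ███ A███████████████████████
██████↓███████████████████████
██████↓███████████████████████
██████↓███████████████████████
█   ██↓    ███  ████████  ████
█   ██↓ ██        ██████     █
█B←←←←↲ ██                   █
██████████████████████████████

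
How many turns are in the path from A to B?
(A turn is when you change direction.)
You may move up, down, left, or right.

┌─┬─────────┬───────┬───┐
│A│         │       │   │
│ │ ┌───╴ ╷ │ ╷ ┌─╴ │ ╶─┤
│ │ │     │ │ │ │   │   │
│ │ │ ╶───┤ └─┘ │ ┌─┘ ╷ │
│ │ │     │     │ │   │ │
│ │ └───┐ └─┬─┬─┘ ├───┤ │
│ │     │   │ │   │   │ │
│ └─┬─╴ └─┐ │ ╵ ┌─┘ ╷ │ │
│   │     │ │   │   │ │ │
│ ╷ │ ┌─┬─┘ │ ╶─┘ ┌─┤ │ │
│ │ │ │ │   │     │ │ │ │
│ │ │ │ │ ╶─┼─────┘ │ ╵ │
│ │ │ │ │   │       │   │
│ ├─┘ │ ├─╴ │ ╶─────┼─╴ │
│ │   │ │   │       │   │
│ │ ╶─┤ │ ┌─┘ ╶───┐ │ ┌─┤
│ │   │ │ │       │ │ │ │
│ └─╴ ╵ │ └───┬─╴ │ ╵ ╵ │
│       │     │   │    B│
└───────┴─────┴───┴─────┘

Directions: down, down, down, down, down, down, down, down, down, right, right, up, left, up, right, up, up, up, right, up, left, left, up, up, up, right, right, right, right, down, down, right, right, up, up, right, right, down, left, down, down, left, down, left, down, right, right, up, right, up, right, down, down, down, right, down, left, down, down, right
Number of turns: 33

Solution:

┌─┬─────────┬───────┬───┐
│A│↱ → → → ↓│  ↱ → ↓│   │
│ │ ┌───╴ ╷ │ ╷ ┌─╴ │ ╶─┤
│↓│↑│     │↓│ │↑│↓ ↲│   │
│ │ │ ╶───┤ └─┘ │ ┌─┘ ╷ │
│↓│↑│     │↳ → ↑│↓│   │ │
│ │ └───┐ └─┬─┬─┘ ├───┤ │
│↓│↑ ← ↰│   │ │↓ ↲│↱ ↓│ │
│ └─┬─╴ └─┐ │ ╵ ┌─┘ ╷ │ │
│↓  │↱ ↑  │ │↓ ↲│↱ ↑│↓│ │
│ ╷ │ ┌─┬─┘ │ ╶─┘ ┌─┤ │ │
│↓│ │↑│ │   │↳ → ↑│ │↓│ │
│ │ │ │ │ ╶─┼─────┘ │ ╵ │
│↓│ │↑│ │   │       │↳ ↓│
│ ├─┘ │ ├─╴ │ ╶─────┼─╴ │
│↓│↱ ↑│ │   │       │↓ ↲│
│ │ ╶─┤ │ ┌─┘ ╶───┐ │ ┌─┤
│↓│↑ ↰│ │ │       │ │↓│ │
│ └─╴ ╵ │ └───┬─╴ │ ╵ ╵ │
│↳ → ↑  │     │   │  ↳ B│
└───────┴─────┴───┴─────┘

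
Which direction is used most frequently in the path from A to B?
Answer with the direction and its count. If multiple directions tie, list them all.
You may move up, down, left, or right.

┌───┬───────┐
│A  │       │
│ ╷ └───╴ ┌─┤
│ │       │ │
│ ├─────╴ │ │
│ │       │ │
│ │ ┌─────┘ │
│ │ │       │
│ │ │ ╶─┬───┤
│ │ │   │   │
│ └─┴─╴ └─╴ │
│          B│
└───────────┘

Directions: down, down, down, down, down, right, right, right, right, right
Counts: {'down': 5, 'right': 5}
Most common: down and right (tied at 5 times each)

Solution:

┌───┬───────┐
│A  │       │
│ ╷ └───╴ ┌─┤
│↓│       │ │
│ ├─────╴ │ │
│↓│       │ │
│ │ ┌─────┘ │
│↓│ │       │
│ │ │ ╶─┬───┤
│↓│ │   │   │
│ └─┴─╴ └─╴ │
│↳ → → → → B│
└───────────┘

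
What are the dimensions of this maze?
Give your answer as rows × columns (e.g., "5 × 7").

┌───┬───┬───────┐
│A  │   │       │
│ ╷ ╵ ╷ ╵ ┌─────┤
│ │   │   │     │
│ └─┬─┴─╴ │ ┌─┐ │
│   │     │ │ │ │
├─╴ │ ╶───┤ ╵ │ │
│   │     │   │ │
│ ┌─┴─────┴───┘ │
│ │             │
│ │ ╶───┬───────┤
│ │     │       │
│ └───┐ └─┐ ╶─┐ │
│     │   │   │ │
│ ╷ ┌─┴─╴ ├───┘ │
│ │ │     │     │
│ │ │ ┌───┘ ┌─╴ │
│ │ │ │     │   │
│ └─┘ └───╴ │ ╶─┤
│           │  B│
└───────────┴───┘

Counting the maze dimensions:
Rows (vertical): 10
Columns (horizontal): 8
Dimensions: 10 × 8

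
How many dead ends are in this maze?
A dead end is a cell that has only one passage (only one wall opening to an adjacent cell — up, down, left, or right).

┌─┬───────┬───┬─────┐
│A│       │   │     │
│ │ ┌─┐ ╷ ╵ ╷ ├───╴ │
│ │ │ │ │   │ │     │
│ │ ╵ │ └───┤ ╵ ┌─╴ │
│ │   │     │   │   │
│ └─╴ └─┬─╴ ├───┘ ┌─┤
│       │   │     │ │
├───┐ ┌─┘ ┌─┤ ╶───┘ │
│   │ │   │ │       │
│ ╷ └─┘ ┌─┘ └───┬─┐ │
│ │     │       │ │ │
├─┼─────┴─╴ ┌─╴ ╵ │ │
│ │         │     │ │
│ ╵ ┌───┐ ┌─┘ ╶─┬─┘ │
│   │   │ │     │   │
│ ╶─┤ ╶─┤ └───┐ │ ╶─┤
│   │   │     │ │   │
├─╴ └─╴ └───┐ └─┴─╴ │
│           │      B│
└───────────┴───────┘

Checking each cell for number of passages:

Dead ends found at positions:
  (0, 0)
  (0, 7)
  (1, 2)
  (3, 3)
  (3, 9)
  (4, 2)
  (4, 5)
  (5, 0)
  (5, 4)
  (5, 8)
  (6, 0)
  (7, 3)
  (7, 5)
  (8, 7)
  (9, 0)
  (9, 5)
Total dead ends: 16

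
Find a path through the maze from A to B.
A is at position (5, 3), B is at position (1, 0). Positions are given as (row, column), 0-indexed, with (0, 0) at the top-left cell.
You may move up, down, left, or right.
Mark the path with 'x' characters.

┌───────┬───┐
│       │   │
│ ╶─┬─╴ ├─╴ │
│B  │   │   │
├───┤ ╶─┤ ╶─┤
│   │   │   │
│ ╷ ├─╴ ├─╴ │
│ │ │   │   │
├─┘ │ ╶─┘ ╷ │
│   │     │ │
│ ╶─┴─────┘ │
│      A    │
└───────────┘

Finding the shortest path from (5, 3) to (1, 0):
Path length: 19 steps
Directions: right → right → up → up → left → down → left → left → up → right → up → left → up → right → up → left → left → left → down

Solution:

┌───────┬───┐
│x x x x│   │
│ ╶─┬─╴ ├─╴ │
│B  │x x│   │
├───┤ ╶─┤ ╶─┤
│   │x x│   │
│ ╷ ├─╴ ├─╴ │
│ │ │x x│x x│
├─┘ │ ╶─┘ ╷ │
│   │x x x│x│
│ ╶─┴─────┘ │
│      A x x│
└───────────┘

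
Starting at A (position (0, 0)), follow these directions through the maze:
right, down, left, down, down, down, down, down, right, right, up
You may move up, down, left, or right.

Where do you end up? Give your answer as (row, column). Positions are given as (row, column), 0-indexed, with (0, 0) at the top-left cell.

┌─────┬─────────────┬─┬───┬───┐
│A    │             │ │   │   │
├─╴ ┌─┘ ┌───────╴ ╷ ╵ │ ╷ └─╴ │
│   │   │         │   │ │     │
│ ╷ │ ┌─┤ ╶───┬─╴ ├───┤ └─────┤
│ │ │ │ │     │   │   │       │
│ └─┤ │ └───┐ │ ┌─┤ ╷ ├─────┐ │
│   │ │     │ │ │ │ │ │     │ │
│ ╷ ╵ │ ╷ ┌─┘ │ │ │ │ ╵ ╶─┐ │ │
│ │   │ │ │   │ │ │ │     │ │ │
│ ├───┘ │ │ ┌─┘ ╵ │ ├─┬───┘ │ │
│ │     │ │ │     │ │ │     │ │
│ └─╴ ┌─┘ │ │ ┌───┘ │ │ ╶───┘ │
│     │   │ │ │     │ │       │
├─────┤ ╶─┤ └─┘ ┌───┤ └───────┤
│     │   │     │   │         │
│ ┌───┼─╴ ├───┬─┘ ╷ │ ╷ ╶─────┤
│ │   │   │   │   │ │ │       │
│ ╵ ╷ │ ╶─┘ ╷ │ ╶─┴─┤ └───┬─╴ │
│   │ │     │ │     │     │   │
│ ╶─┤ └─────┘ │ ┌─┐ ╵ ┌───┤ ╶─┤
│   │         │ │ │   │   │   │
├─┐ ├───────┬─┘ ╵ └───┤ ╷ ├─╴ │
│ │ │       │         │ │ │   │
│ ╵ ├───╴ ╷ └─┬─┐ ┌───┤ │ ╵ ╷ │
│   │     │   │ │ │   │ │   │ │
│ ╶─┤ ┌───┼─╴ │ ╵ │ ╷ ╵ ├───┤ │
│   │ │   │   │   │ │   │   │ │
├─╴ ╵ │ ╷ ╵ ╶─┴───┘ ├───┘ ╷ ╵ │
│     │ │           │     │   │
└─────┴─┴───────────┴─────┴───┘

Following directions step by step:
Start: (0, 0)
  right: (0, 0) → (0, 1)
  down: (0, 1) → (1, 1)
  left: (1, 1) → (1, 0)
  down: (1, 0) → (2, 0)
  down: (2, 0) → (3, 0)
  down: (3, 0) → (4, 0)
  down: (4, 0) → (5, 0)
  down: (5, 0) → (6, 0)
  right: (6, 0) → (6, 1)
  right: (6, 1) → (6, 2)
  up: (6, 2) → (5, 2)
Final position: (5, 2)

Path taken:

┌─────┬─────────────┬─┬───┬───┐
│A ↓  │             │ │   │   │
├─╴ ┌─┘ ┌───────╴ ╷ ╵ │ ╷ └─╴ │
│↓ ↲│   │         │   │ │     │
│ ╷ │ ┌─┤ ╶───┬─╴ ├───┤ └─────┤
│↓│ │ │ │     │   │   │       │
│ └─┤ │ └───┐ │ ┌─┤ ╷ ├─────┐ │
│↓  │ │     │ │ │ │ │ │     │ │
│ ╷ ╵ │ ╷ ┌─┘ │ │ │ │ ╵ ╶─┐ │ │
│↓│   │ │ │   │ │ │ │     │ │ │
│ ├───┘ │ │ ┌─┘ ╵ │ ├─┬───┘ │ │
│↓│  B  │ │ │     │ │ │     │ │
│ └─╴ ┌─┘ │ │ ┌───┘ │ │ ╶───┘ │
│↳ → ↑│   │ │ │     │ │       │
├─────┤ ╶─┤ └─┘ ┌───┤ └───────┤
│     │   │     │   │         │
│ ┌───┼─╴ ├───┬─┘ ╷ │ ╷ ╶─────┤
│ │   │   │   │   │ │ │       │
│ ╵ ╷ │ ╶─┘ ╷ │ ╶─┴─┤ └───┬─╴ │
│   │ │     │ │     │     │   │
│ ╶─┤ └─────┘ │ ┌─┐ ╵ ┌───┤ ╶─┤
│   │         │ │ │   │   │   │
├─┐ ├───────┬─┘ ╵ └───┤ ╷ ├─╴ │
│ │ │       │         │ │ │   │
│ ╵ ├───╴ ╷ └─┬─┐ ┌───┤ │ ╵ ╷ │
│   │     │   │ │ │   │ │   │ │
│ ╶─┤ ┌───┼─╴ │ ╵ │ ╷ ╵ ├───┤ │
│   │ │   │   │   │ │   │   │ │
├─╴ ╵ │ ╷ ╵ ╶─┴───┘ ├───┘ ╷ ╵ │
│     │ │           │     │   │
└─────┴─┴───────────┴─────┴───┘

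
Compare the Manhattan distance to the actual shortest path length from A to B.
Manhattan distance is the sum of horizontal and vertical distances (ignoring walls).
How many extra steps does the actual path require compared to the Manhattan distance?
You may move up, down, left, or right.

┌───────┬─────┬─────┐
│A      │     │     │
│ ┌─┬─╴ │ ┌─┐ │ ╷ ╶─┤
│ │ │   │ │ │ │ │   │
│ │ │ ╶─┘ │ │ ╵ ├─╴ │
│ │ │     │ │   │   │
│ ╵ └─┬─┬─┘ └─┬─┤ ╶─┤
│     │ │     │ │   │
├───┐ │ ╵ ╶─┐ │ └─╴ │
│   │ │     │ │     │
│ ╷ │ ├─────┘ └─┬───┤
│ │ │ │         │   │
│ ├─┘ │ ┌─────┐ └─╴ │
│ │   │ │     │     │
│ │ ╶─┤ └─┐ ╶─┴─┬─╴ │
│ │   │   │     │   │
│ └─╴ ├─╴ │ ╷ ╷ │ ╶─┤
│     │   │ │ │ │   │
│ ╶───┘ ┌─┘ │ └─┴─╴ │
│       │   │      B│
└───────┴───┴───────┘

Manhattan distance: |9 - 0| + |9 - 0| = 18
Actual path length: 36
Extra steps: 36 - 18 = 18

Solution:

┌───────┬─────┬─────┐
│A      │     │     │
│ ┌─┬─╴ │ ┌─┐ │ ╷ ╶─┤
│↓│ │   │ │ │ │ │   │
│ │ │ ╶─┘ │ │ ╵ ├─╴ │
│↓│ │     │ │   │   │
│ ╵ └─┬─┬─┘ └─┬─┤ ╶─┤
│↳ → ↓│ │     │ │   │
├───┐ │ ╵ ╶─┐ │ └─╴ │
│   │↓│     │ │     │
│ ╷ │ ├─────┘ └─┬───┤
│ │ │↓│↱ → → → ↓│   │
│ ├─┘ │ ┌─────┐ └─╴ │
│ │↓ ↲│↑│     │↳ → ↓│
│ │ ╶─┤ └─┐ ╶─┴─┬─╴ │
│ │↳ ↓│↑ ↰│     │↓ ↲│
│ └─╴ ├─╴ │ ╷ ╷ │ ╶─┤
│↓ ← ↲│↱ ↑│ │ │ │↳ ↓│
│ ╶───┘ ┌─┘ │ └─┴─╴ │
│↳ → → ↑│   │      B│
└───────┴───┴───────┘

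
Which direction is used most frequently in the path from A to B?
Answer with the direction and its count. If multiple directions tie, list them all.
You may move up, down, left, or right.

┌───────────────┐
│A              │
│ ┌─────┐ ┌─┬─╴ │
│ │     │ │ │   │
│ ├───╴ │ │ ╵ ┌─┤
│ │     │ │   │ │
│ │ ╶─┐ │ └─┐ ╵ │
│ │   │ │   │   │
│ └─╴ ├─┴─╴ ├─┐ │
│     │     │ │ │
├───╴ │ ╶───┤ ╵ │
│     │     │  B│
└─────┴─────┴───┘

Directions: right, right, right, right, right, right, right, down, left, down, down, right, down, down
Counts: {'right': 8, 'down': 5, 'left': 1}
Most common: right (8 times)

Solution:

┌───────────────┐
│A → → → → → → ↓│
│ ┌─────┐ ┌─┬─╴ │
│ │     │ │ │↓ ↲│
│ ├───╴ │ │ ╵ ┌─┤
│ │     │ │  ↓│ │
│ │ ╶─┐ │ └─┐ ╵ │
│ │   │ │   │↳ ↓│
│ └─╴ ├─┴─╴ ├─┐ │
│     │     │ │↓│
├───╴ │ ╶───┤ ╵ │
│     │     │  B│
└─────┴─────┴───┘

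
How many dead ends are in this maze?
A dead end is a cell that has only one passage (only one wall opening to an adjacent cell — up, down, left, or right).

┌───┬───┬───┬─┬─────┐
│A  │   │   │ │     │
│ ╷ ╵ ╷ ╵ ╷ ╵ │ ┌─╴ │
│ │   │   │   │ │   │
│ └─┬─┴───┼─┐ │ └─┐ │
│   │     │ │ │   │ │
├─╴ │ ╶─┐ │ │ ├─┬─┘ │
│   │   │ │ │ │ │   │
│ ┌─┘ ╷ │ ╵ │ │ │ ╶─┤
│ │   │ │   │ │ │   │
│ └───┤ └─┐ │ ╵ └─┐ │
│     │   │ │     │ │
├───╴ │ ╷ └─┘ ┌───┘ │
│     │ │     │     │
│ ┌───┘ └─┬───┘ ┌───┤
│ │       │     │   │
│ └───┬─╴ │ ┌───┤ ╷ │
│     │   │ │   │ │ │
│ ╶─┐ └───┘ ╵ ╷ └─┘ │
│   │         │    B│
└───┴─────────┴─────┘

Checking each cell for number of passages:

Dead ends found at positions:
  (0, 6)
  (1, 8)
  (2, 5)
  (2, 8)
  (3, 7)
  (4, 1)
  (5, 5)
  (5, 8)
  (7, 1)
  (8, 3)
  (8, 8)
  (9, 1)
Total dead ends: 12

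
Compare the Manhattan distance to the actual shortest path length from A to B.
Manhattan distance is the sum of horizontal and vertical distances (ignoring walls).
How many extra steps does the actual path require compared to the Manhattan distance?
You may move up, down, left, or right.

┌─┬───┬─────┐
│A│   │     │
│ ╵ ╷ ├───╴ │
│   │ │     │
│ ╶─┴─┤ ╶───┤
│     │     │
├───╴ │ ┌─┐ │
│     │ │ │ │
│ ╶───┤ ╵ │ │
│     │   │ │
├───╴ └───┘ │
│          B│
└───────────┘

Manhattan distance: |5 - 0| + |5 - 0| = 10
Actual path length: 14
Extra steps: 14 - 10 = 4

Solution:

┌─┬───┬─────┐
│A│   │     │
│ ╵ ╷ ├───╴ │
│↓  │ │     │
│ ╶─┴─┤ ╶───┤
│↳ → ↓│     │
├───╴ │ ┌─┐ │
│↓ ← ↲│ │ │ │
│ ╶───┤ ╵ │ │
│↳ → ↓│   │ │
├───╴ └───┘ │
│    ↳ → → B│
└───────────┘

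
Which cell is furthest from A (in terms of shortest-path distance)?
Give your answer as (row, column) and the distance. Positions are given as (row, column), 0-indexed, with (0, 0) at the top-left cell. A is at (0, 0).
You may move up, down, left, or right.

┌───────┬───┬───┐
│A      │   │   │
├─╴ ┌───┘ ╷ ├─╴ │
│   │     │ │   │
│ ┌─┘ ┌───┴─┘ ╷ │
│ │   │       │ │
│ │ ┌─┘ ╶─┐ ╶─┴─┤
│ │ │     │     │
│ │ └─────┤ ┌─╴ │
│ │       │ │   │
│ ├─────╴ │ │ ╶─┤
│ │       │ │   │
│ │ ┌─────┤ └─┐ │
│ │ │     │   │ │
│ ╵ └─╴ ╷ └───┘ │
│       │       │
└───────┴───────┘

Computing BFS distances from A to all cells:
Furthest cell: (0, 6)
Distance: 32 steps

Path from A to the furthest cell:

┌───────┬───┬───┐
│A ↓    │   │B ↰│
├─╴ ┌───┘ ╷ ├─╴ │
│↓ ↲│     │ │↱ ↑│
│ ┌─┘ ┌───┴─┘ ╷ │
│↓│   │    ↱ ↑│ │
│ │ ┌─┘ ╶─┐ ╶─┴─┤
│↓│ │     │↑ ← ↰│
│ │ └─────┤ ┌─╴ │
│↓│       │ │↱ ↑│
│ ├─────╴ │ │ ╶─┤
│↓│       │ │↑ ↰│
│ │ ┌─────┤ └─┐ │
│↓│ │  ↱ ↓│   │↑│
│ ╵ └─╴ ╷ └───┘ │
│↳ → → ↑│↳ → → ↑│
└───────┴───────┘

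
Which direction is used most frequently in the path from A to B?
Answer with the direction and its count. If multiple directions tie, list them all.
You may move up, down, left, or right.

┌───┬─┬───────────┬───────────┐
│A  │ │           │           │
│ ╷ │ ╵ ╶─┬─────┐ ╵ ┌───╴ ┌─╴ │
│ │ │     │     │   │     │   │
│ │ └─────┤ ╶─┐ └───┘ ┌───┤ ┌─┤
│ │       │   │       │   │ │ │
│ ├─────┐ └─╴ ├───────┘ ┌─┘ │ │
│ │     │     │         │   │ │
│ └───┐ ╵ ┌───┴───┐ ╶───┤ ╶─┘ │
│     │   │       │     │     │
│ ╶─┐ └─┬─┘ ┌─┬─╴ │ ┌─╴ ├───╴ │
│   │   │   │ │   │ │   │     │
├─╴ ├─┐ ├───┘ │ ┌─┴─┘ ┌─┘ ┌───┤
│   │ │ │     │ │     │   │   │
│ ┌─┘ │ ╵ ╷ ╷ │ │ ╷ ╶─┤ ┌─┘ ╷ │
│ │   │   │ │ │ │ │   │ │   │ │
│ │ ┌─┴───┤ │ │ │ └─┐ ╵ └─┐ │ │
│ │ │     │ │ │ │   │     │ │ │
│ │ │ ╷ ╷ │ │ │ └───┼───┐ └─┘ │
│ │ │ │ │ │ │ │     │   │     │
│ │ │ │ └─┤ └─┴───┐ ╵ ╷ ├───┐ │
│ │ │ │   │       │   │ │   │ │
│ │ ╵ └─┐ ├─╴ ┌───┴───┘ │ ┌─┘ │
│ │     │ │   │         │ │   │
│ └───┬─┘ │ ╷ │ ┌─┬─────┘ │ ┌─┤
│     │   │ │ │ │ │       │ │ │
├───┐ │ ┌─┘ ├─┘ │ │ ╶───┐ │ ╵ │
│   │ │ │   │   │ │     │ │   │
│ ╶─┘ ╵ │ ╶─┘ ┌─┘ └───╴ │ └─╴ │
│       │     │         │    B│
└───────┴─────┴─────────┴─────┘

Directions: right, down, down, right, right, right, down, right, right, up, left, up, right, right, down, right, right, right, up, right, right, up, right, right, down, left, down, down, left, down, right, right, down, left, left, down, left, down, down, right, down, right, right, down, down, left, down, down, right, down
Counts: {'right': 21, 'down': 18, 'up': 4, 'left': 7}
Most common: right (21 times)

Solution:

┌───┬─┬───────────┬───────────┐
│A ↓│ │           │      ↱ → ↓│
│ ╷ │ ╵ ╶─┬─────┐ ╵ ┌───╴ ┌─╴ │
│ │↓│     │↱ → ↓│   │↱ → ↑│↓ ↲│
│ │ └─────┤ ╶─┐ └───┘ ┌───┤ ┌─┤
│ │↳ → → ↓│↑ ↰│↳ → → ↑│   │↓│ │
│ ├─────┐ └─╴ ├───────┘ ┌─┘ │ │
│ │     │↳ → ↑│         │↓ ↲│ │
│ └───┐ ╵ ┌───┴───┐ ╶───┤ ╶─┘ │
│     │   │       │     │↳ → ↓│
│ ╶─┐ └─┬─┘ ┌─┬─╴ │ ┌─╴ ├───╴ │
│   │   │   │ │   │ │   │↓ ← ↲│
├─╴ ├─┐ ├───┘ │ ┌─┴─┘ ┌─┘ ┌───┤
│   │ │ │     │ │     │↓ ↲│   │
│ ┌─┘ │ ╵ ╷ ╷ │ │ ╷ ╶─┤ ┌─┘ ╷ │
│ │   │   │ │ │ │ │   │↓│   │ │
│ │ ┌─┴───┤ │ │ │ └─┐ ╵ └─┐ │ │
│ │ │     │ │ │ │   │  ↳ ↓│ │ │
│ │ │ ╷ ╷ │ │ │ └───┼───┐ └─┘ │
│ │ │ │ │ │ │ │     │   │↳ → ↓│
│ │ │ │ └─┤ └─┴───┐ ╵ ╷ ├───┐ │
│ │ │ │   │       │   │ │   │↓│
│ │ ╵ └─┐ ├─╴ ┌───┴───┘ │ ┌─┘ │
│ │     │ │   │         │ │↓ ↲│
│ └───┬─┘ │ ╷ │ ┌─┬─────┘ │ ┌─┤
│     │   │ │ │ │ │       │↓│ │
├───┐ │ ┌─┘ ├─┘ │ │ ╶───┐ │ ╵ │
│   │ │ │   │   │ │     │ │↳ ↓│
│ ╶─┘ ╵ │ ╶─┘ ┌─┘ └───╴ │ └─╴ │
│       │     │         │    B│
└───────┴─────┴─────────┴─────┘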